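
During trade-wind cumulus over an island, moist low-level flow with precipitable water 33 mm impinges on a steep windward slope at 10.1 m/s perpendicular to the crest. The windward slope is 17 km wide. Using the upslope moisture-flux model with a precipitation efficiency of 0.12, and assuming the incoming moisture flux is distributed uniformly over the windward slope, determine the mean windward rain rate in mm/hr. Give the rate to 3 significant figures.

R ≈ 8.47 mm/hr

Incoming column moisture flux per unit ridge length: F = V × PW = 10.1 × 33 = 333.3 mm·m/s.
Spread over the 17 km slope with efficiency ε = 0.12: R = ε·F/W = 0.12 × 333.3 / 17000 m = 2.353e-03 mm/s.
R = 2.353e-03 × 3600 = 8.47 mm/hr.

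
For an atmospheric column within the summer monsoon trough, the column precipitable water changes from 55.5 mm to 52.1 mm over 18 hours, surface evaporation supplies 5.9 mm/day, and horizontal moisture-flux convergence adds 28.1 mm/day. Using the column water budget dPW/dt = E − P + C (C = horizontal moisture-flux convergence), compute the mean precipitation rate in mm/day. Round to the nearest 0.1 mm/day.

P ≈ 38.5 mm/day

dPW/dt = (52.1 − 55.5) mm / (18/24 day) = -4.533 mm/day.
P = E + C − dPW/dt = 5.9 + (28.1) − (-4.533) = 38.5 mm/day.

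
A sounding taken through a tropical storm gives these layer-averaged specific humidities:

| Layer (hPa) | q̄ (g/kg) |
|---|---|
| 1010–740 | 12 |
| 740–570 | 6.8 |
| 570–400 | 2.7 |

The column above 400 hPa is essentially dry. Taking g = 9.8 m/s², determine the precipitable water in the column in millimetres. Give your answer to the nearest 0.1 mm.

Precipitable water is the column-integrated vapour mass per unit area: PW = (1/g) Σ q̄ Δp, with q in kg/kg and Δp in Pa (1 kg/m² of water = 1 mm).
Layer 1010–740 hPa: Δp = 270 hPa = 27000 Pa, q̄ = 0.012 kg/kg → 0.012 × 27000 / 9.8 = 33.06 mm
Layer 740–570 hPa: Δp = 170 hPa = 17000 Pa, q̄ = 0.0068 kg/kg → 0.0068 × 17000 / 9.8 = 11.80 mm
Layer 570–400 hPa: Δp = 170 hPa = 17000 Pa, q̄ = 0.0027 kg/kg → 0.0027 × 17000 / 9.8 = 4.68 mm
PW = 33.06 + 11.80 + 4.68 = 49.54 ≈ 49.5 mm.

PW ≈ 49.5 mm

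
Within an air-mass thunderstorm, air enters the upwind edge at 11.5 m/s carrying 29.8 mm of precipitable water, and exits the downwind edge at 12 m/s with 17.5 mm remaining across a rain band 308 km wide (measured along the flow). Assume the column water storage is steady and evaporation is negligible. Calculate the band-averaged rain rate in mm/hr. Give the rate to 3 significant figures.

Column moisture flux per unit crosswind length is F = V × PW.
Inflow: F_in = 11.5 × 29.8 = 342.7 mm·m/s
Outflow: F_out = 12 × 17.5 = 210 mm·m/s
Steady-state rate R = (F_in − F_out)/L = (342.7 − 210) / 308000 m = 4.308e-04 mm/s.
R = 4.308e-04 × 3600 = 1.55 mm/hr.

R ≈ 1.55 mm/hr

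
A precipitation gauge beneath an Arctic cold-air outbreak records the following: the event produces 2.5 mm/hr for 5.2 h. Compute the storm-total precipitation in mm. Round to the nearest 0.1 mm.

total ≈ 13.0 mm

Total = Σ Rᵢ Δtᵢ = 2.5 × 5.2
      = 13 = 13.0 mm.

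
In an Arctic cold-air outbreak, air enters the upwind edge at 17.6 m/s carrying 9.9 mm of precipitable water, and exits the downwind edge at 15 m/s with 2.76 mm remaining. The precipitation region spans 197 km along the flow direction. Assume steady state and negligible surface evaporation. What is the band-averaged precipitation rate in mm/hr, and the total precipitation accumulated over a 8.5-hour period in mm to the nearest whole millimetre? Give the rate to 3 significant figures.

Column moisture flux per unit crosswind length is F = V × PW.
Inflow: F_in = 17.6 × 9.9 = 174.24 mm·m/s
Outflow: F_out = 15 × 2.76 = 41.4 mm·m/s
Steady-state rate R = (F_in − F_out)/L = (174.24 − 41.4) / 197000 m = 6.743e-04 mm/s.
R = 6.743e-04 × 3600 = 2.43 mm/hr.
Over 8.5 h: total = 2.43 × 8.5 = 20.655 ≈ 21 mm.

R ≈ 2.43 mm/hr; total ≈ 21 mm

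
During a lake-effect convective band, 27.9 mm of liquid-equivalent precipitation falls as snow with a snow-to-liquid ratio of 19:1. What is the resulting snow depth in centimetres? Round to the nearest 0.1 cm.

Snow depth = liquid × ratio = 27.9 mm × 19 = 530.1 mm = 53.0 cm.

snow depth ≈ 53.0 cm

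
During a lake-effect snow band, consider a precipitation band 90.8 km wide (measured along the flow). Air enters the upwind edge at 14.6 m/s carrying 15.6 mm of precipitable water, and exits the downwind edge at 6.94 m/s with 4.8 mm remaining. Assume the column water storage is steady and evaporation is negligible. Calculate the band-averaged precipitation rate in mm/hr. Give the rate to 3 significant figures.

R ≈ 7.71 mm/hr

Column moisture flux per unit crosswind length is F = V × PW.
Inflow: F_in = 14.6 × 15.6 = 227.76 mm·m/s
Outflow: F_out = 6.94 × 4.8 = 33.312 mm·m/s
Steady-state rate R = (F_in − F_out)/L = (227.76 − 33.312) / 90800 m = 2.141e-03 mm/s.
R = 2.141e-03 × 3600 = 7.71 mm/hr.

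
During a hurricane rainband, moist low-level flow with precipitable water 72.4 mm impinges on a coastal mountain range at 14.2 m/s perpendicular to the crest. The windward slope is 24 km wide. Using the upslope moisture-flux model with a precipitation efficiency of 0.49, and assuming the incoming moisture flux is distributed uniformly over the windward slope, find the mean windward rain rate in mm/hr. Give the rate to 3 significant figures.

R ≈ 75.6 mm/hr

Incoming column moisture flux per unit ridge length: F = V × PW = 14.2 × 72.4 = 1028.08 mm·m/s.
Spread over the 24 km slope with efficiency ε = 0.49: R = ε·F/W = 0.49 × 1028.08 / 24000 m = 2.099e-02 mm/s.
R = 2.099e-02 × 3600 = 75.6 mm/hr.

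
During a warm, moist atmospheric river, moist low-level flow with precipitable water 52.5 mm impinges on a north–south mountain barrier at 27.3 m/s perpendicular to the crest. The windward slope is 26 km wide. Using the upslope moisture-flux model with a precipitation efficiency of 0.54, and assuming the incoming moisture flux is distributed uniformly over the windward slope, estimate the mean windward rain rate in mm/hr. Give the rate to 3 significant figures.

Incoming column moisture flux per unit ridge length: F = V × PW = 27.3 × 52.5 = 1433.25 mm·m/s.
Spread over the 26 km slope with efficiency ε = 0.54: R = ε·F/W = 0.54 × 1433.25 / 26000 m = 2.977e-02 mm/s.
R = 2.977e-02 × 3600 = 107 mm/hr.

R ≈ 107 mm/hr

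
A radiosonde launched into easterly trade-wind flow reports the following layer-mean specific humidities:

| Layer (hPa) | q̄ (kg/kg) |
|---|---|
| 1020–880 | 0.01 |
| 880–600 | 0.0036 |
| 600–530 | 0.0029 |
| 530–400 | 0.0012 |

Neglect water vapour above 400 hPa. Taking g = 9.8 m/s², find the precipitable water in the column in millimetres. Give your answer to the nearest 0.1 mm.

Precipitable water is the column-integrated vapour mass per unit area: PW = (1/g) Σ q̄ Δp, with q in kg/kg and Δp in Pa (1 kg/m² of water = 1 mm).
Layer 1020–880 hPa: Δp = 140 hPa = 14000 Pa, q̄ = 0.01 kg/kg → 0.01 × 14000 / 9.8 = 14.29 mm
Layer 880–600 hPa: Δp = 280 hPa = 28000 Pa, q̄ = 0.0036 kg/kg → 0.0036 × 28000 / 9.8 = 10.29 mm
Layer 600–530 hPa: Δp = 70 hPa = 7000 Pa, q̄ = 0.0029 kg/kg → 0.0029 × 7000 / 9.8 = 2.07 mm
Layer 530–400 hPa: Δp = 130 hPa = 13000 Pa, q̄ = 0.0012 kg/kg → 0.0012 × 13000 / 9.8 = 1.59 mm
PW = 14.29 + 10.29 + 2.07 + 1.59 = 28.24 ≈ 28.2 mm.

PW ≈ 28.2 mm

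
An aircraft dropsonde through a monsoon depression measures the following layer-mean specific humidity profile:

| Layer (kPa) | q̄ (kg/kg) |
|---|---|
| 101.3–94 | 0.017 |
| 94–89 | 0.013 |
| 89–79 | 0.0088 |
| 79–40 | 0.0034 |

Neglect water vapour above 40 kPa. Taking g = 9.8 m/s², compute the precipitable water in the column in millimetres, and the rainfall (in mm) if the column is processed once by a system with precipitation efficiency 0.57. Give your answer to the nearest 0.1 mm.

PW ≈ 41.8 mm; rainfall ≈ 23.8 mm

Precipitable water is the column-integrated vapour mass per unit area: PW = (1/g) Σ q̄ Δp, with q in kg/kg and Δp in Pa (1 kg/m² of water = 1 mm).
Layer 101.3–94 kPa: Δp = 73 hPa = 7300 Pa, q̄ = 0.017 kg/kg → 0.017 × 7300 / 9.8 = 12.66 mm
Layer 94–89 kPa: Δp = 50 hPa = 5000 Pa, q̄ = 0.013 kg/kg → 0.013 × 5000 / 9.8 = 6.63 mm
Layer 89–79 kPa: Δp = 100 hPa = 10000 Pa, q̄ = 0.0088 kg/kg → 0.0088 × 10000 / 9.8 = 8.98 mm
Layer 79–40 kPa: Δp = 390 hPa = 39000 Pa, q̄ = 0.0034 kg/kg → 0.0034 × 39000 / 9.8 = 13.53 mm
PW = 12.66 + 6.63 + 8.98 + 13.53 = 41.80 ≈ 41.8 mm.
Rainfall = ε × PW = 0.57 × 41.8 = 23.8 mm.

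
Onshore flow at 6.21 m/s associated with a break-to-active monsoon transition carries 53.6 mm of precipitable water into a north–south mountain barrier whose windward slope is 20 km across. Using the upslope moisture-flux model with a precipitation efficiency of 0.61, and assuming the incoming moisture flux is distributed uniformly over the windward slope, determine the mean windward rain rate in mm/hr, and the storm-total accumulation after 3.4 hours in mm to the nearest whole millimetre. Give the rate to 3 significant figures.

Incoming column moisture flux per unit ridge length: F = V × PW = 6.21 × 53.6 = 332.856 mm·m/s.
Spread over the 20 km slope with efficiency ε = 0.61: R = ε·F/W = 0.61 × 332.856 / 20000 m = 1.015e-02 mm/s.
R = 1.015e-02 × 3600 = 36.5 mm/hr.
Over 3.4 h: total = 36.5 × 3.4 = 124.1 ≈ 124 mm.

R ≈ 36.5 mm/hr; total ≈ 124 mm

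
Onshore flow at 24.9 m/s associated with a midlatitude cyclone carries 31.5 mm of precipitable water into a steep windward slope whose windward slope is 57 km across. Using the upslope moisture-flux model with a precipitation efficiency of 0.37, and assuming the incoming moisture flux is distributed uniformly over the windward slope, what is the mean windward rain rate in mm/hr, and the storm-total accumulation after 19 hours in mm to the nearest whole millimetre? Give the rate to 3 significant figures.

Incoming column moisture flux per unit ridge length: F = V × PW = 24.9 × 31.5 = 784.35 mm·m/s.
Spread over the 57 km slope with efficiency ε = 0.37: R = ε·F/W = 0.37 × 784.35 / 57000 m = 5.091e-03 mm/s.
R = 5.091e-03 × 3600 = 18.3 mm/hr.
Over 19 h: total = 18.3 × 19 = 347.7 ≈ 348 mm.

R ≈ 18.3 mm/hr; total ≈ 348 mm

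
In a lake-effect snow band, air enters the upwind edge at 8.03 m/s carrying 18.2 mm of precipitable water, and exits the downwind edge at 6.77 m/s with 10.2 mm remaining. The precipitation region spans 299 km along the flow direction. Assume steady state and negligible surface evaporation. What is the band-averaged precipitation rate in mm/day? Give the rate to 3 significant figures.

R ≈ 22.3 mm/day

Column moisture flux per unit crosswind length is F = V × PW.
Inflow: F_in = 8.03 × 18.2 = 146.146 mm·m/s
Outflow: F_out = 6.77 × 10.2 = 69.054 mm·m/s
Steady-state rate R = (F_in − F_out)/L = (146.146 − 69.054) / 299000 m = 2.578e-04 mm/s.
R = 2.578e-04 × 3600 × 24 = 22.3 mm/day.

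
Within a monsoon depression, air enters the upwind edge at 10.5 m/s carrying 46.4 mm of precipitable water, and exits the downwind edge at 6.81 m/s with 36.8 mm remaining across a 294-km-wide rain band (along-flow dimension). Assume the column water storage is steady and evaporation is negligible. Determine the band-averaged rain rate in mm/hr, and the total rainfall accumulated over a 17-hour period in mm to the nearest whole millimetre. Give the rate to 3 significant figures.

R ≈ 2.90 mm/hr; total ≈ 49 mm

Column moisture flux per unit crosswind length is F = V × PW.
Inflow: F_in = 10.5 × 46.4 = 487.2 mm·m/s
Outflow: F_out = 6.81 × 36.8 = 250.608 mm·m/s
Steady-state rate R = (F_in − F_out)/L = (487.2 − 250.608) / 294000 m = 8.047e-04 mm/s.
R = 8.047e-04 × 3600 = 2.90 mm/hr.
Over 17 h: total = 2.90 × 17 = 49.3 ≈ 49 mm.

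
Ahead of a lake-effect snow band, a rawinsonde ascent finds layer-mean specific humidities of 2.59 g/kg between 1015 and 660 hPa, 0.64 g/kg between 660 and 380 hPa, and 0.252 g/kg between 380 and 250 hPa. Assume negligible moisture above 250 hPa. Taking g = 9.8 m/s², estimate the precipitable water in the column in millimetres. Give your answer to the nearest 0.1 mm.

PW ≈ 11.5 mm

Precipitable water is the column-integrated vapour mass per unit area: PW = (1/g) Σ q̄ Δp, with q in kg/kg and Δp in Pa (1 kg/m² of water = 1 mm).
Layer 1015–660 hPa: Δp = 355 hPa = 35500 Pa, q̄ = 0.00259 kg/kg → 0.00259 × 35500 / 9.8 = 9.38 mm
Layer 660–380 hPa: Δp = 280 hPa = 28000 Pa, q̄ = 0.00064 kg/kg → 0.00064 × 28000 / 9.8 = 1.83 mm
Layer 380–250 hPa: Δp = 130 hPa = 13000 Pa, q̄ = 0.000252 kg/kg → 0.000252 × 13000 / 9.8 = 0.33 mm
PW = 9.38 + 1.83 + 0.33 = 11.54 ≈ 11.5 mm.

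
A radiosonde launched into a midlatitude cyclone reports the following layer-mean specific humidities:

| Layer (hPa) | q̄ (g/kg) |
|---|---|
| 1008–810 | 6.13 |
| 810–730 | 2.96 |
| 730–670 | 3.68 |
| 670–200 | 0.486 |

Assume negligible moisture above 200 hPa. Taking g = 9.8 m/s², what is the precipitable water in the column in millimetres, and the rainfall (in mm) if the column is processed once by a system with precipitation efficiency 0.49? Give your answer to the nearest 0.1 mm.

PW ≈ 19.4 mm; rainfall ≈ 9.5 mm

Precipitable water is the column-integrated vapour mass per unit area: PW = (1/g) Σ q̄ Δp, with q in kg/kg and Δp in Pa (1 kg/m² of water = 1 mm).
Layer 1008–810 hPa: Δp = 198 hPa = 19800 Pa, q̄ = 0.00613 kg/kg → 0.00613 × 19800 / 9.8 = 12.39 mm
Layer 810–730 hPa: Δp = 80 hPa = 8000 Pa, q̄ = 0.00296 kg/kg → 0.00296 × 8000 / 9.8 = 2.42 mm
Layer 730–670 hPa: Δp = 60 hPa = 6000 Pa, q̄ = 0.00368 kg/kg → 0.00368 × 6000 / 9.8 = 2.25 mm
Layer 670–200 hPa: Δp = 470 hPa = 47000 Pa, q̄ = 0.000486 kg/kg → 0.000486 × 47000 / 9.8 = 2.33 mm
PW = 12.39 + 2.42 + 2.25 + 2.33 = 19.39 ≈ 19.4 mm.
Rainfall = ε × PW = 0.49 × 19.4 = 9.5 mm.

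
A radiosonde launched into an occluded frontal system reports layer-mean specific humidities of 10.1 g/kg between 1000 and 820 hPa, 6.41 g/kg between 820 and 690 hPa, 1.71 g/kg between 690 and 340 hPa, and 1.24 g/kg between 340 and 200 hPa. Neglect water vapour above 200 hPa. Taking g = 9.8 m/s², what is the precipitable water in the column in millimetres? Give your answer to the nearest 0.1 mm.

Precipitable water is the column-integrated vapour mass per unit area: PW = (1/g) Σ q̄ Δp, with q in kg/kg and Δp in Pa (1 kg/m² of water = 1 mm).
Layer 1000–820 hPa: Δp = 180 hPa = 18000 Pa, q̄ = 0.0101 kg/kg → 0.0101 × 18000 / 9.8 = 18.55 mm
Layer 820–690 hPa: Δp = 130 hPa = 13000 Pa, q̄ = 0.00641 kg/kg → 0.00641 × 13000 / 9.8 = 8.50 mm
Layer 690–340 hPa: Δp = 350 hPa = 35000 Pa, q̄ = 0.00171 kg/kg → 0.00171 × 35000 / 9.8 = 6.11 mm
Layer 340–200 hPa: Δp = 140 hPa = 14000 Pa, q̄ = 0.00124 kg/kg → 0.00124 × 14000 / 9.8 = 1.77 mm
PW = 18.55 + 8.50 + 6.11 + 1.77 = 34.93 ≈ 34.9 mm.

PW ≈ 34.9 mm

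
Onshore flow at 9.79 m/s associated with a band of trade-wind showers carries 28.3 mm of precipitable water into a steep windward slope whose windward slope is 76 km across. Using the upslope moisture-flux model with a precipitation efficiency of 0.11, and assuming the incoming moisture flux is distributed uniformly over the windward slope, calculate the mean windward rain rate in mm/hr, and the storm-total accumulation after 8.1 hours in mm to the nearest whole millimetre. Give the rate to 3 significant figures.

Incoming column moisture flux per unit ridge length: F = V × PW = 9.79 × 28.3 = 277.057 mm·m/s.
Spread over the 76 km slope with efficiency ε = 0.11: R = ε·F/W = 0.11 × 277.057 / 76000 m = 4.010e-04 mm/s.
R = 4.010e-04 × 3600 = 1.44 mm/hr.
Over 8.1 h: total = 1.44 × 8.1 = 11.664 ≈ 12 mm.

R ≈ 1.44 mm/hr; total ≈ 12 mm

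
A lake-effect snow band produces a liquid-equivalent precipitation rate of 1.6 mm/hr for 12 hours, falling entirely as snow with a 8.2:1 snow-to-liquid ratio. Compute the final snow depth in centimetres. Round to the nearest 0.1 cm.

snow depth ≈ 15.7 cm

Liquid-equivalent depth = 1.6 × 12 = 19.2 mm.
Snow depth = 19.2 mm × 8.2 = 157.44 mm = 15.7 cm.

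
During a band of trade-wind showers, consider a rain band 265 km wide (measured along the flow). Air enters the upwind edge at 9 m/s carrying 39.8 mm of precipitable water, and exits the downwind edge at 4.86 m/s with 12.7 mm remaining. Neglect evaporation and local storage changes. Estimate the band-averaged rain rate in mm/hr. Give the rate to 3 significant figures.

Column moisture flux per unit crosswind length is F = V × PW.
Inflow: F_in = 9 × 39.8 = 358.2 mm·m/s
Outflow: F_out = 4.86 × 12.7 = 61.722 mm·m/s
Steady-state rate R = (F_in − F_out)/L = (358.2 − 61.722) / 265000 m = 1.119e-03 mm/s.
R = 1.119e-03 × 3600 = 4.03 mm/hr.

R ≈ 4.03 mm/hr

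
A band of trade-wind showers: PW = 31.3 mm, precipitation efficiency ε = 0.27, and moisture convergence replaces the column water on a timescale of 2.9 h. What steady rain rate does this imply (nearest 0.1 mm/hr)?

R ≈ 2.9 mm/hr

Each overturning extracts ε × PW = 0.27 × 31.3 = 8.451 mm.
Rate = ε·PW / τ = 8.451 / 2.9 h = 2.9 mm/hr.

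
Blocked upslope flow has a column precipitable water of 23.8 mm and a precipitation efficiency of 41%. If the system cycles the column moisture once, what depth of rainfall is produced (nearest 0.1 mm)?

rainfall ≈ 9.8 mm

Rainfall = ε × PW = 0.41 × 23.8 = 9.8 mm.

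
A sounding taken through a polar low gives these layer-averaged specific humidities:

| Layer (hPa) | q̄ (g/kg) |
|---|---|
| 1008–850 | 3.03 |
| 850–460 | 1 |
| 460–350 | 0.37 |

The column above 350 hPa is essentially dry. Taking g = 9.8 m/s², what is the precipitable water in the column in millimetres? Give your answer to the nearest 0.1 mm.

Precipitable water is the column-integrated vapour mass per unit area: PW = (1/g) Σ q̄ Δp, with q in kg/kg and Δp in Pa (1 kg/m² of water = 1 mm).
Layer 1008–850 hPa: Δp = 158 hPa = 15800 Pa, q̄ = 0.00303 kg/kg → 0.00303 × 15800 / 9.8 = 4.89 mm
Layer 850–460 hPa: Δp = 390 hPa = 39000 Pa, q̄ = 0.001 kg/kg → 0.001 × 39000 / 9.8 = 3.98 mm
Layer 460–350 hPa: Δp = 110 hPa = 11000 Pa, q̄ = 0.00037 kg/kg → 0.00037 × 11000 / 9.8 = 0.42 mm
PW = 4.89 + 3.98 + 0.42 = 9.29 ≈ 9.3 mm.

PW ≈ 9.3 mm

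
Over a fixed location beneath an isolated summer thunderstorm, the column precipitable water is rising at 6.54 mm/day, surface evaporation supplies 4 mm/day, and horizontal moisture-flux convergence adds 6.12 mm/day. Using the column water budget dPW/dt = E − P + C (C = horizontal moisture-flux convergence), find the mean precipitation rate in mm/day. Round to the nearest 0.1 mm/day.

P ≈ 3.6 mm/day

dPW/dt = +6.54 mm/day.
P = E + C − dPW/dt = 4 + (6.12) − (+6.54) = 3.6 mm/day.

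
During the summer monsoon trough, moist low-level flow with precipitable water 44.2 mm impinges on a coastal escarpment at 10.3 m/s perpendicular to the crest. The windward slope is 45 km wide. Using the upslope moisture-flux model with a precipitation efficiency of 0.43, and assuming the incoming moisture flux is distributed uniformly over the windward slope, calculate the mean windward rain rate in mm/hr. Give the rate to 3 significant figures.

R ≈ 15.7 mm/hr

Incoming column moisture flux per unit ridge length: F = V × PW = 10.3 × 44.2 = 455.26 mm·m/s.
Spread over the 45 km slope with efficiency ε = 0.43: R = ε·F/W = 0.43 × 455.26 / 45000 m = 4.350e-03 mm/s.
R = 4.350e-03 × 3600 = 15.7 mm/hr.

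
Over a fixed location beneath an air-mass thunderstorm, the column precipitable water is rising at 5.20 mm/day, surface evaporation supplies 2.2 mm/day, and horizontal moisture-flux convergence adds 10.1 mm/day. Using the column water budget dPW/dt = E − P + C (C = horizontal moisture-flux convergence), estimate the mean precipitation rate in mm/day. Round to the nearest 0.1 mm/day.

dPW/dt = +5.20 mm/day.
P = E + C − dPW/dt = 2.2 + (10.1) − (+5.20) = 7.1 mm/day.

P ≈ 7.1 mm/day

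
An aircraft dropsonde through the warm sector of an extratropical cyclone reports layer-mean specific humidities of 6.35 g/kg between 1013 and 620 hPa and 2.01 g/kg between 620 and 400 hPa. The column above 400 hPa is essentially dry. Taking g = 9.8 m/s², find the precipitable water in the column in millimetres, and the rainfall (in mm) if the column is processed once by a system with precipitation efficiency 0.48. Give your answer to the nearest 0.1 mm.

PW ≈ 30.0 mm; rainfall ≈ 14.4 mm

Precipitable water is the column-integrated vapour mass per unit area: PW = (1/g) Σ q̄ Δp, with q in kg/kg and Δp in Pa (1 kg/m² of water = 1 mm).
Layer 1013–620 hPa: Δp = 393 hPa = 39300 Pa, q̄ = 0.00635 kg/kg → 0.00635 × 39300 / 9.8 = 25.46 mm
Layer 620–400 hPa: Δp = 220 hPa = 22000 Pa, q̄ = 0.00201 kg/kg → 0.00201 × 22000 / 9.8 = 4.51 mm
PW = 25.46 + 4.51 = 29.97 ≈ 30.0 mm.
Rainfall = ε × PW = 0.48 × 30.0 = 14.4 mm.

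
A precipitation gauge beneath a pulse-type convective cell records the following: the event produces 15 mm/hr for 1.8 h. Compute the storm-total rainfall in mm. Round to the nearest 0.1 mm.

total ≈ 27.0 mm

Total = Σ Rᵢ Δtᵢ = 15 × 1.8
      = 27 = 27.0 mm.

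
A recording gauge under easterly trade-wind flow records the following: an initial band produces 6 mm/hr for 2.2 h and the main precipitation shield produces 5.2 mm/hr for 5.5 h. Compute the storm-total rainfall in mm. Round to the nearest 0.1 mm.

total ≈ 41.8 mm

Total = Σ Rᵢ Δtᵢ = 6 × 2.2 + 5.2 × 5.5
      = 13.2 + 28.6 = 41.8 mm.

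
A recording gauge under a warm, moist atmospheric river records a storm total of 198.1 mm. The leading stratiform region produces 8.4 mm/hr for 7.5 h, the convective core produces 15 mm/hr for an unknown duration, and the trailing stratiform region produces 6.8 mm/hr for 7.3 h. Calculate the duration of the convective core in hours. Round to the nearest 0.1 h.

duration ≈ 5.7 h

Known phases: 8.4 × 7.5 + 6.8 × 7.3 = 63 + 49.64 = 112.64 mm.
Remaining depth = 198.1 − 112.64 = 85.46 mm.
Duration = 85.46 / 15 = 5.7 h.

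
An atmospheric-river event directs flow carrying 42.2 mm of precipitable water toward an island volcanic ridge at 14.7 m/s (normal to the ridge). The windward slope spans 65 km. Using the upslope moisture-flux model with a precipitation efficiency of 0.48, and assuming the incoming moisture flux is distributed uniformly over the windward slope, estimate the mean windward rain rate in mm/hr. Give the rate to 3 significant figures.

Incoming column moisture flux per unit ridge length: F = V × PW = 14.7 × 42.2 = 620.34 mm·m/s.
Spread over the 65 km slope with efficiency ε = 0.48: R = ε·F/W = 0.48 × 620.34 / 65000 m = 4.581e-03 mm/s.
R = 4.581e-03 × 3600 = 16.5 mm/hr.

R ≈ 16.5 mm/hr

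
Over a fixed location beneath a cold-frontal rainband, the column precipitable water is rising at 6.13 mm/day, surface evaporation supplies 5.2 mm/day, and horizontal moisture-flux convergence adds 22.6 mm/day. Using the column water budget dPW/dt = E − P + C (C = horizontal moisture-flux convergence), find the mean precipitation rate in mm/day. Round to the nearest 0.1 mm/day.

P ≈ 21.7 mm/day

dPW/dt = +6.13 mm/day.
P = E + C − dPW/dt = 5.2 + (22.6) − (+6.13) = 21.7 mm/day.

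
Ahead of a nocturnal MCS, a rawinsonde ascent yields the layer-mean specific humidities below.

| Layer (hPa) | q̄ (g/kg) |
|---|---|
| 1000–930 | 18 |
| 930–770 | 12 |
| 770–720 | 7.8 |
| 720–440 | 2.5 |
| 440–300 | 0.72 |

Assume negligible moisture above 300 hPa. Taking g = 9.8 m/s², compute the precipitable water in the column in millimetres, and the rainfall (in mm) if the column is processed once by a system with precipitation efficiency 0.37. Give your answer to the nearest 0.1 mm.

Precipitable water is the column-integrated vapour mass per unit area: PW = (1/g) Σ q̄ Δp, with q in kg/kg and Δp in Pa (1 kg/m² of water = 1 mm).
Layer 1000–930 hPa: Δp = 70 hPa = 7000 Pa, q̄ = 0.018 kg/kg → 0.018 × 7000 / 9.8 = 12.86 mm
Layer 930–770 hPa: Δp = 160 hPa = 16000 Pa, q̄ = 0.012 kg/kg → 0.012 × 16000 / 9.8 = 19.59 mm
Layer 770–720 hPa: Δp = 50 hPa = 5000 Pa, q̄ = 0.0078 kg/kg → 0.0078 × 5000 / 9.8 = 3.98 mm
Layer 720–440 hPa: Δp = 280 hPa = 28000 Pa, q̄ = 0.0025 kg/kg → 0.0025 × 28000 / 9.8 = 7.14 mm
Layer 440–300 hPa: Δp = 140 hPa = 14000 Pa, q̄ = 0.00072 kg/kg → 0.00072 × 14000 / 9.8 = 1.03 mm
PW = 12.86 + 19.59 + 3.98 + 7.14 + 1.03 = 44.60 ≈ 44.6 mm.
Rainfall = ε × PW = 0.37 × 44.6 = 16.5 mm.

PW ≈ 44.6 mm; rainfall ≈ 16.5 mm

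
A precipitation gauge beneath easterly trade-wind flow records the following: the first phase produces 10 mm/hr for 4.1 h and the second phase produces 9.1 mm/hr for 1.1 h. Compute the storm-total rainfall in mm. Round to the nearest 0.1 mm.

Total = Σ Rᵢ Δtᵢ = 10 × 4.1 + 9.1 × 1.1
      = 41 + 10.01 = 51.0 mm.

total ≈ 51.0 mm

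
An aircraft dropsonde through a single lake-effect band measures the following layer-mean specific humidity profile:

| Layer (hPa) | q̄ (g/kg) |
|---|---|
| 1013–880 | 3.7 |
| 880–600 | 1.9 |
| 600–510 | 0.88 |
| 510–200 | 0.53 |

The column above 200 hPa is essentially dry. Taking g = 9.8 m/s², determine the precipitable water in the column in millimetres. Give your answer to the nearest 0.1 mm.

PW ≈ 12.9 mm

Precipitable water is the column-integrated vapour mass per unit area: PW = (1/g) Σ q̄ Δp, with q in kg/kg and Δp in Pa (1 kg/m² of water = 1 mm).
Layer 1013–880 hPa: Δp = 133 hPa = 13300 Pa, q̄ = 0.0037 kg/kg → 0.0037 × 13300 / 9.8 = 5.02 mm
Layer 880–600 hPa: Δp = 280 hPa = 28000 Pa, q̄ = 0.0019 kg/kg → 0.0019 × 28000 / 9.8 = 5.43 mm
Layer 600–510 hPa: Δp = 90 hPa = 9000 Pa, q̄ = 0.00088 kg/kg → 0.00088 × 9000 / 9.8 = 0.81 mm
Layer 510–200 hPa: Δp = 310 hPa = 31000 Pa, q̄ = 0.00053 kg/kg → 0.00053 × 31000 / 9.8 = 1.68 mm
PW = 5.02 + 5.43 + 0.81 + 1.68 = 12.94 ≈ 12.9 mm.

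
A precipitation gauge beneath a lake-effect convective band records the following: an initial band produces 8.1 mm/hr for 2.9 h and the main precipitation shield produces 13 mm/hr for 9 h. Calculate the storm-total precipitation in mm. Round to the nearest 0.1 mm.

Total = Σ Rᵢ Δtᵢ = 8.1 × 2.9 + 13 × 9
      = 23.49 + 117 = 140.5 mm.

total ≈ 140.5 mm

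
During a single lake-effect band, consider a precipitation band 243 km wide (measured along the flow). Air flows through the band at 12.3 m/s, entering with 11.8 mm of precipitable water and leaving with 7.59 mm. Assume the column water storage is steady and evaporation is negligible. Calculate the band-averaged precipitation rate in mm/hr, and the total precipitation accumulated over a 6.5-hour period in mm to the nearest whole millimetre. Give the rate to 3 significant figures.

R ≈ 0.767 mm/hr; total ≈ 5 mm

Column moisture flux per unit crosswind length is F = V × PW.
Inflow: F_in = 12.3 × 11.8 = 145.14 mm·m/s
Outflow: F_out = 12.3 × 7.59 = 93.357 mm·m/s
Steady-state rate R = (F_in − F_out)/L = (145.14 − 93.357) / 243000 m = 2.131e-04 mm/s.
R = 2.131e-04 × 3600 = 0.767 mm/hr.
Over 6.5 h: total = 0.767 × 6.5 = 4.9855 ≈ 5 mm.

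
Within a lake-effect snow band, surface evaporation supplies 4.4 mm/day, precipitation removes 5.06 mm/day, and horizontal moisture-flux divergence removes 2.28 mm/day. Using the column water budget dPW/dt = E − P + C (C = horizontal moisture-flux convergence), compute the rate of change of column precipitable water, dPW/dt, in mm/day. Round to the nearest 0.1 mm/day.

dPW/dt = E − P + C = 4.4 − 5.06 + (-2.28) = -2.9 mm/day.

dPW/dt ≈ -2.9 mm/day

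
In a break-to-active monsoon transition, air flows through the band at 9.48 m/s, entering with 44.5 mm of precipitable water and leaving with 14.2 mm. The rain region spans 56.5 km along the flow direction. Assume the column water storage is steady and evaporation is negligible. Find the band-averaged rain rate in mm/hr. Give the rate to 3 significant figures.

R ≈ 18.3 mm/hr

Column moisture flux per unit crosswind length is F = V × PW.
Inflow: F_in = 9.48 × 44.5 = 421.86 mm·m/s
Outflow: F_out = 9.48 × 14.2 = 134.616 mm·m/s
Steady-state rate R = (F_in − F_out)/L = (421.86 − 134.616) / 56500 m = 5.084e-03 mm/s.
R = 5.084e-03 × 3600 = 18.3 mm/hr.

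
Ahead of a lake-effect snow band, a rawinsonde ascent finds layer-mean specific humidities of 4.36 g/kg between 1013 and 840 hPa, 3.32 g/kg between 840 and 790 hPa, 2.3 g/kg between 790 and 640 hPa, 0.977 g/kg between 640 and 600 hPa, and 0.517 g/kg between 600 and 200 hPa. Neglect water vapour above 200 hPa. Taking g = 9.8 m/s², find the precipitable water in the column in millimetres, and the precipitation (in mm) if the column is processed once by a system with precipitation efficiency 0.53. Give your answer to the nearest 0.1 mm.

PW ≈ 15.4 mm; precipitation ≈ 8.2 mm

Precipitable water is the column-integrated vapour mass per unit area: PW = (1/g) Σ q̄ Δp, with q in kg/kg and Δp in Pa (1 kg/m² of water = 1 mm).
Layer 1013–840 hPa: Δp = 173 hPa = 17300 Pa, q̄ = 0.00436 kg/kg → 0.00436 × 17300 / 9.8 = 7.70 mm
Layer 840–790 hPa: Δp = 50 hPa = 5000 Pa, q̄ = 0.00332 kg/kg → 0.00332 × 5000 / 9.8 = 1.69 mm
Layer 790–640 hPa: Δp = 150 hPa = 15000 Pa, q̄ = 0.0023 kg/kg → 0.0023 × 15000 / 9.8 = 3.52 mm
Layer 640–600 hPa: Δp = 40 hPa = 4000 Pa, q̄ = 0.000977 kg/kg → 0.000977 × 4000 / 9.8 = 0.40 mm
Layer 600–200 hPa: Δp = 400 hPa = 40000 Pa, q̄ = 0.000517 kg/kg → 0.000517 × 40000 / 9.8 = 2.11 mm
PW = 7.70 + 1.69 + 3.52 + 0.40 + 2.11 = 15.42 ≈ 15.4 mm.
Precipitation = ε × PW = 0.53 × 15.4 = 8.2 mm.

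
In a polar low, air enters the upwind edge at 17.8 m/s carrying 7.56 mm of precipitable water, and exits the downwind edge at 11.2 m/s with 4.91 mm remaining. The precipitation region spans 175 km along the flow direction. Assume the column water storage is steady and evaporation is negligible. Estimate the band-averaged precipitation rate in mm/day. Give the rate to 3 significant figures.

Column moisture flux per unit crosswind length is F = V × PW.
Inflow: F_in = 17.8 × 7.56 = 134.568 mm·m/s
Outflow: F_out = 11.2 × 4.91 = 54.992 mm·m/s
Steady-state rate R = (F_in − F_out)/L = (134.568 − 54.992) / 175000 m = 4.547e-04 mm/s.
R = 4.547e-04 × 3600 × 24 = 39.3 mm/day.

R ≈ 39.3 mm/day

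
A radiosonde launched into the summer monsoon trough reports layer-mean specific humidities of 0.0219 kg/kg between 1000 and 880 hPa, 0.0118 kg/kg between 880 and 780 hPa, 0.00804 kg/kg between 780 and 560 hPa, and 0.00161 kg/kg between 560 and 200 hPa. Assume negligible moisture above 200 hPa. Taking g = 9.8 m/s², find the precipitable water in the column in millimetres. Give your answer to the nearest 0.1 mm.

Precipitable water is the column-integrated vapour mass per unit area: PW = (1/g) Σ q̄ Δp, with q in kg/kg and Δp in Pa (1 kg/m² of water = 1 mm).
Layer 1000–880 hPa: Δp = 120 hPa = 12000 Pa, q̄ = 0.0219 kg/kg → 0.0219 × 12000 / 9.8 = 26.82 mm
Layer 880–780 hPa: Δp = 100 hPa = 10000 Pa, q̄ = 0.0118 kg/kg → 0.0118 × 10000 / 9.8 = 12.04 mm
Layer 780–560 hPa: Δp = 220 hPa = 22000 Pa, q̄ = 0.00804 kg/kg → 0.00804 × 22000 / 9.8 = 18.05 mm
Layer 560–200 hPa: Δp = 360 hPa = 36000 Pa, q̄ = 0.00161 kg/kg → 0.00161 × 36000 / 9.8 = 5.91 mm
PW = 26.82 + 12.04 + 18.05 + 5.91 = 62.82 ≈ 62.8 mm.

PW ≈ 62.8 mm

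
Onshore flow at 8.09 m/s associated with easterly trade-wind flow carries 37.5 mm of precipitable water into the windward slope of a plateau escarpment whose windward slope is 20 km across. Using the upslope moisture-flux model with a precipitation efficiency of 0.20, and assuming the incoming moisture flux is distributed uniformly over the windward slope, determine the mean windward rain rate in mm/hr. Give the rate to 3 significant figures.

R ≈ 10.9 mm/hr

Incoming column moisture flux per unit ridge length: F = V × PW = 8.09 × 37.5 = 303.375 mm·m/s.
Spread over the 20 km slope with efficiency ε = 0.20: R = ε·F/W = 0.20 × 303.375 / 20000 m = 3.034e-03 mm/s.
R = 3.034e-03 × 3600 = 10.9 mm/hr.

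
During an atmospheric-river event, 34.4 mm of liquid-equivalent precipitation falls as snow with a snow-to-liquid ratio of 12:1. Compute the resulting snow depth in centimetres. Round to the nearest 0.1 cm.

snow depth ≈ 41.3 cm

Snow depth = liquid × ratio = 34.4 mm × 12 = 412.8 mm = 41.3 cm.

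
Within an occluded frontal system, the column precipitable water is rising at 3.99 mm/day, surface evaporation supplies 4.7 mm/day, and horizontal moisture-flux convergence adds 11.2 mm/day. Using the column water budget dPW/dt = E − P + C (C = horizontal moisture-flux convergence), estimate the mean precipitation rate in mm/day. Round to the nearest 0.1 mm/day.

P ≈ 11.9 mm/day

dPW/dt = +3.99 mm/day.
P = E + C − dPW/dt = 4.7 + (11.2) − (+3.99) = 11.9 mm/day.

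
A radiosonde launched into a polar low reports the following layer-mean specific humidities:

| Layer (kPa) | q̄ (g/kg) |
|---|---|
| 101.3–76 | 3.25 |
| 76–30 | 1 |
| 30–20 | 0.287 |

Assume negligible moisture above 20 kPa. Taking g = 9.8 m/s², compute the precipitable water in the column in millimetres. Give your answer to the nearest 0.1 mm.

PW ≈ 13.4 mm

Precipitable water is the column-integrated vapour mass per unit area: PW = (1/g) Σ q̄ Δp, with q in kg/kg and Δp in Pa (1 kg/m² of water = 1 mm).
Layer 101.3–76 kPa: Δp = 253 hPa = 25300 Pa, q̄ = 0.00325 kg/kg → 0.00325 × 25300 / 9.8 = 8.39 mm
Layer 76–30 kPa: Δp = 460 hPa = 46000 Pa, q̄ = 0.001 kg/kg → 0.001 × 46000 / 9.8 = 4.69 mm
Layer 30–20 kPa: Δp = 100 hPa = 10000 Pa, q̄ = 0.000287 kg/kg → 0.000287 × 10000 / 9.8 = 0.29 mm
PW = 8.39 + 4.69 + 0.29 = 13.37 ≈ 13.4 mm.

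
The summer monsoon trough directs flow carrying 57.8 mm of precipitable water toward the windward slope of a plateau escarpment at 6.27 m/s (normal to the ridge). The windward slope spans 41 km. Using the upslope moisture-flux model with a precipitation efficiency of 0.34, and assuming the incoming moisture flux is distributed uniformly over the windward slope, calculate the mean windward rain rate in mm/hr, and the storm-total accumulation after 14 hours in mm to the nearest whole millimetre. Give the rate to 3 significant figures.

R ≈ 10.8 mm/hr; total ≈ 151 mm

Incoming column moisture flux per unit ridge length: F = V × PW = 6.27 × 57.8 = 362.406 mm·m/s.
Spread over the 41 km slope with efficiency ε = 0.34: R = ε·F/W = 0.34 × 362.406 / 41000 m = 3.005e-03 mm/s.
R = 3.005e-03 × 3600 = 10.8 mm/hr.
Over 14 h: total = 10.8 × 14 = 151.2 ≈ 151 mm.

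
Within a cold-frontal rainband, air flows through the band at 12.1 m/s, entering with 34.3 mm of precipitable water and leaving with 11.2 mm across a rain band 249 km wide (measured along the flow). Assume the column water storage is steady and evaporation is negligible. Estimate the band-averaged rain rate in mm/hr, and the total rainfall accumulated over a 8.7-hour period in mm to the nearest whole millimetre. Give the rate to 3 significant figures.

R ≈ 4.04 mm/hr; total ≈ 35 mm

Column moisture flux per unit crosswind length is F = V × PW.
Inflow: F_in = 12.1 × 34.3 = 415.03 mm·m/s
Outflow: F_out = 12.1 × 11.2 = 135.52 mm·m/s
Steady-state rate R = (F_in − F_out)/L = (415.03 − 135.52) / 249000 m = 1.123e-03 mm/s.
R = 1.123e-03 × 3600 = 4.04 mm/hr.
Over 8.7 h: total = 4.04 × 8.7 = 35.148 ≈ 35 mm.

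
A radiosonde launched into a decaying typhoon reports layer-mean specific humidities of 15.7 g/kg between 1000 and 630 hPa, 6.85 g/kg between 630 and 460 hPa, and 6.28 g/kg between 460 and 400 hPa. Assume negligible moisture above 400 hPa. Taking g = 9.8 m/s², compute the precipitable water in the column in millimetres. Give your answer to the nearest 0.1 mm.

Precipitable water is the column-integrated vapour mass per unit area: PW = (1/g) Σ q̄ Δp, with q in kg/kg and Δp in Pa (1 kg/m² of water = 1 mm).
Layer 1000–630 hPa: Δp = 370 hPa = 37000 Pa, q̄ = 0.0157 kg/kg → 0.0157 × 37000 / 9.8 = 59.28 mm
Layer 630–460 hPa: Δp = 170 hPa = 17000 Pa, q̄ = 0.00685 kg/kg → 0.00685 × 17000 / 9.8 = 11.88 mm
Layer 460–400 hPa: Δp = 60 hPa = 6000 Pa, q̄ = 0.00628 kg/kg → 0.00628 × 6000 / 9.8 = 3.84 mm
PW = 59.28 + 11.88 + 3.84 = 75.00 ≈ 75.0 mm.

PW ≈ 75.0 mm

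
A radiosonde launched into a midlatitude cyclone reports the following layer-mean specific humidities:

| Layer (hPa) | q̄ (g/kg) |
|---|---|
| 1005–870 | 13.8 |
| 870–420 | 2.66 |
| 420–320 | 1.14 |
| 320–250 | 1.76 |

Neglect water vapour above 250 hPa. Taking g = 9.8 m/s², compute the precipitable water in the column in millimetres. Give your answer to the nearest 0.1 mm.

PW ≈ 33.6 mm

Precipitable water is the column-integrated vapour mass per unit area: PW = (1/g) Σ q̄ Δp, with q in kg/kg and Δp in Pa (1 kg/m² of water = 1 mm).
Layer 1005–870 hPa: Δp = 135 hPa = 13500 Pa, q̄ = 0.0138 kg/kg → 0.0138 × 13500 / 9.8 = 19.01 mm
Layer 870–420 hPa: Δp = 450 hPa = 45000 Pa, q̄ = 0.00266 kg/kg → 0.00266 × 45000 / 9.8 = 12.21 mm
Layer 420–320 hPa: Δp = 100 hPa = 10000 Pa, q̄ = 0.00114 kg/kg → 0.00114 × 10000 / 9.8 = 1.16 mm
Layer 320–250 hPa: Δp = 70 hPa = 7000 Pa, q̄ = 0.00176 kg/kg → 0.00176 × 7000 / 9.8 = 1.26 mm
PW = 19.01 + 12.21 + 1.16 + 1.26 = 33.64 ≈ 33.6 mm.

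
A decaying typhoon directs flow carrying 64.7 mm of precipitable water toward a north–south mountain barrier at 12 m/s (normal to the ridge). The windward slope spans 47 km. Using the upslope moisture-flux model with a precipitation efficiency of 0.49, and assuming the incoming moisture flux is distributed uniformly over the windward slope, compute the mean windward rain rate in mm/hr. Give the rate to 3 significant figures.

R ≈ 29.1 mm/hr

Incoming column moisture flux per unit ridge length: F = V × PW = 12 × 64.7 = 776.4 mm·m/s.
Spread over the 47 km slope with efficiency ε = 0.49: R = ε·F/W = 0.49 × 776.4 / 47000 m = 8.094e-03 mm/s.
R = 8.094e-03 × 3600 = 29.1 mm/hr.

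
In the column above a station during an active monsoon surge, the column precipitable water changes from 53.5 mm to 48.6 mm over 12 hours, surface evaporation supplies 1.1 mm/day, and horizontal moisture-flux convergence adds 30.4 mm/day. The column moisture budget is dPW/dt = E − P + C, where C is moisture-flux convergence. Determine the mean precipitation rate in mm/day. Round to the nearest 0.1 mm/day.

P ≈ 41.3 mm/day

dPW/dt = (48.6 − 53.5) mm / (12/24 day) = -9.800 mm/day.
P = E + C − dPW/dt = 1.1 + (30.4) − (-9.800) = 41.3 mm/day.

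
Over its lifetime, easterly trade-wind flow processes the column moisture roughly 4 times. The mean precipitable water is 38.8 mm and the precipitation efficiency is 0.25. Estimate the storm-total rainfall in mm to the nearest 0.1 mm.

rainfall ≈ 38.8 mm

Each cycle deposits ε × PW = 0.25 × 38.8 = 9.7 mm.
Over 4 cycles: 4 × 9.7 = 38.8 mm.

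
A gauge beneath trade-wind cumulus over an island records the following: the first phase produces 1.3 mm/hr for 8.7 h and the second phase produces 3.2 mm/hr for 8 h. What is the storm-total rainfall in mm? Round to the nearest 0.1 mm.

total ≈ 36.9 mm

Total = Σ Rᵢ Δtᵢ = 1.3 × 8.7 + 3.2 × 8
      = 11.31 + 25.6 = 36.9 mm.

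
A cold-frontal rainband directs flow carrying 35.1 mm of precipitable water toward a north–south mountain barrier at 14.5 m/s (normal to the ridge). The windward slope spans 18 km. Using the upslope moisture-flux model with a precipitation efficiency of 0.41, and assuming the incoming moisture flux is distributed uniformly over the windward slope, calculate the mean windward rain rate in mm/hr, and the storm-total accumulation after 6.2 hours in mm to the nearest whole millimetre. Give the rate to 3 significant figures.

R ≈ 41.7 mm/hr; total ≈ 259 mm

Incoming column moisture flux per unit ridge length: F = V × PW = 14.5 × 35.1 = 508.95 mm·m/s.
Spread over the 18 km slope with efficiency ε = 0.41: R = ε·F/W = 0.41 × 508.95 / 18000 m = 1.159e-02 mm/s.
R = 1.159e-02 × 3600 = 41.7 mm/hr.
Over 6.2 h: total = 41.7 × 6.2 = 258.54 ≈ 259 mm.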